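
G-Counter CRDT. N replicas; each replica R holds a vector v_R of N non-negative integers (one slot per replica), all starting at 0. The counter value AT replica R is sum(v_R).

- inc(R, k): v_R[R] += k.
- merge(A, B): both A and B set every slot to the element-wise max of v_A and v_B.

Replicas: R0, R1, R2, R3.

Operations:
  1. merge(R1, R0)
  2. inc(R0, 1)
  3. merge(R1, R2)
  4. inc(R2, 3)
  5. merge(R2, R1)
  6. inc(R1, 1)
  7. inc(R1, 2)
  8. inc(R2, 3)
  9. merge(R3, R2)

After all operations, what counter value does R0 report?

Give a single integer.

Answer: 1

Derivation:
Op 1: merge R1<->R0 -> R1=(0,0,0,0) R0=(0,0,0,0)
Op 2: inc R0 by 1 -> R0=(1,0,0,0) value=1
Op 3: merge R1<->R2 -> R1=(0,0,0,0) R2=(0,0,0,0)
Op 4: inc R2 by 3 -> R2=(0,0,3,0) value=3
Op 5: merge R2<->R1 -> R2=(0,0,3,0) R1=(0,0,3,0)
Op 6: inc R1 by 1 -> R1=(0,1,3,0) value=4
Op 7: inc R1 by 2 -> R1=(0,3,3,0) value=6
Op 8: inc R2 by 3 -> R2=(0,0,6,0) value=6
Op 9: merge R3<->R2 -> R3=(0,0,6,0) R2=(0,0,6,0)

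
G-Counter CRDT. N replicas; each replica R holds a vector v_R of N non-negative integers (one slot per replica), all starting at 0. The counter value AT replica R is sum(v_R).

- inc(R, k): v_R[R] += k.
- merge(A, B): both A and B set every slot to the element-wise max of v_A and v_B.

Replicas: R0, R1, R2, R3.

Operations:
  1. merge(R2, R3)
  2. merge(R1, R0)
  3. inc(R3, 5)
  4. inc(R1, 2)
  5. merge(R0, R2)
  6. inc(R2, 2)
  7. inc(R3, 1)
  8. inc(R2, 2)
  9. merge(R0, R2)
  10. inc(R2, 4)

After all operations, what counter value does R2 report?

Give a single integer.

Op 1: merge R2<->R3 -> R2=(0,0,0,0) R3=(0,0,0,0)
Op 2: merge R1<->R0 -> R1=(0,0,0,0) R0=(0,0,0,0)
Op 3: inc R3 by 5 -> R3=(0,0,0,5) value=5
Op 4: inc R1 by 2 -> R1=(0,2,0,0) value=2
Op 5: merge R0<->R2 -> R0=(0,0,0,0) R2=(0,0,0,0)
Op 6: inc R2 by 2 -> R2=(0,0,2,0) value=2
Op 7: inc R3 by 1 -> R3=(0,0,0,6) value=6
Op 8: inc R2 by 2 -> R2=(0,0,4,0) value=4
Op 9: merge R0<->R2 -> R0=(0,0,4,0) R2=(0,0,4,0)
Op 10: inc R2 by 4 -> R2=(0,0,8,0) value=8

Answer: 8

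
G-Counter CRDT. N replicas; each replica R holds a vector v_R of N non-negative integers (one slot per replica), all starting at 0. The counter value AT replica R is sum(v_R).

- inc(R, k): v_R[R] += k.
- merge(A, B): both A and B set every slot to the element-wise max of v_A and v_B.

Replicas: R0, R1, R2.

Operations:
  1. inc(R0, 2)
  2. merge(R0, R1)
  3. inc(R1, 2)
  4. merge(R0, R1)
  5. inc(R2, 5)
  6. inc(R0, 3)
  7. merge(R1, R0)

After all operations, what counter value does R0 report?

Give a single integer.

Answer: 7

Derivation:
Op 1: inc R0 by 2 -> R0=(2,0,0) value=2
Op 2: merge R0<->R1 -> R0=(2,0,0) R1=(2,0,0)
Op 3: inc R1 by 2 -> R1=(2,2,0) value=4
Op 4: merge R0<->R1 -> R0=(2,2,0) R1=(2,2,0)
Op 5: inc R2 by 5 -> R2=(0,0,5) value=5
Op 6: inc R0 by 3 -> R0=(5,2,0) value=7
Op 7: merge R1<->R0 -> R1=(5,2,0) R0=(5,2,0)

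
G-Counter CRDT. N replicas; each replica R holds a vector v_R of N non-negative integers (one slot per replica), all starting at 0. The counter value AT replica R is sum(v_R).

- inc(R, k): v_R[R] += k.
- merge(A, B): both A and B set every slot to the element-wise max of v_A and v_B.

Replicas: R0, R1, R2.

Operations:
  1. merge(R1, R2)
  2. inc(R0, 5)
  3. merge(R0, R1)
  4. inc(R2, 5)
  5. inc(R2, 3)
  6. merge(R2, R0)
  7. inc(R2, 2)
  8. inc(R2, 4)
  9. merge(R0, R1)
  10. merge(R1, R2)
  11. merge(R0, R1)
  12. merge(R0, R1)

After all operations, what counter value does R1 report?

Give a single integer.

Op 1: merge R1<->R2 -> R1=(0,0,0) R2=(0,0,0)
Op 2: inc R0 by 5 -> R0=(5,0,0) value=5
Op 3: merge R0<->R1 -> R0=(5,0,0) R1=(5,0,0)
Op 4: inc R2 by 5 -> R2=(0,0,5) value=5
Op 5: inc R2 by 3 -> R2=(0,0,8) value=8
Op 6: merge R2<->R0 -> R2=(5,0,8) R0=(5,0,8)
Op 7: inc R2 by 2 -> R2=(5,0,10) value=15
Op 8: inc R2 by 4 -> R2=(5,0,14) value=19
Op 9: merge R0<->R1 -> R0=(5,0,8) R1=(5,0,8)
Op 10: merge R1<->R2 -> R1=(5,0,14) R2=(5,0,14)
Op 11: merge R0<->R1 -> R0=(5,0,14) R1=(5,0,14)
Op 12: merge R0<->R1 -> R0=(5,0,14) R1=(5,0,14)

Answer: 19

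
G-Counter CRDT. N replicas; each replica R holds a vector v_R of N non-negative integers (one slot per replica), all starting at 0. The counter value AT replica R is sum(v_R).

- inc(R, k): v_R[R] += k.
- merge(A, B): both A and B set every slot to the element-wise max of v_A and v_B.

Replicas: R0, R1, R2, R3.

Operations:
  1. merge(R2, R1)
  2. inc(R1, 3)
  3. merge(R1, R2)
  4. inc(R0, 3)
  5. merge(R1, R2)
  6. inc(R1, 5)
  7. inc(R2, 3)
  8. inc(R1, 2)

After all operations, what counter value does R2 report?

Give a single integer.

Op 1: merge R2<->R1 -> R2=(0,0,0,0) R1=(0,0,0,0)
Op 2: inc R1 by 3 -> R1=(0,3,0,0) value=3
Op 3: merge R1<->R2 -> R1=(0,3,0,0) R2=(0,3,0,0)
Op 4: inc R0 by 3 -> R0=(3,0,0,0) value=3
Op 5: merge R1<->R2 -> R1=(0,3,0,0) R2=(0,3,0,0)
Op 6: inc R1 by 5 -> R1=(0,8,0,0) value=8
Op 7: inc R2 by 3 -> R2=(0,3,3,0) value=6
Op 8: inc R1 by 2 -> R1=(0,10,0,0) value=10

Answer: 6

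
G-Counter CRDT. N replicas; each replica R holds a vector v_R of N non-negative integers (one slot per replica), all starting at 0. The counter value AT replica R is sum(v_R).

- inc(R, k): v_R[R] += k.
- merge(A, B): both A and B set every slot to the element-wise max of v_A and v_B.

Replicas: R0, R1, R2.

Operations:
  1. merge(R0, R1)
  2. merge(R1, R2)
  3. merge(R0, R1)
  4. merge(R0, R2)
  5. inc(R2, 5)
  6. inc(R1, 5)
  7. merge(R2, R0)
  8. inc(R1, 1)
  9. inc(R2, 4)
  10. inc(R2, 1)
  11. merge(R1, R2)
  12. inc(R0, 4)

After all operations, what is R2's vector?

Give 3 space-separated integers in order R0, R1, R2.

Op 1: merge R0<->R1 -> R0=(0,0,0) R1=(0,0,0)
Op 2: merge R1<->R2 -> R1=(0,0,0) R2=(0,0,0)
Op 3: merge R0<->R1 -> R0=(0,0,0) R1=(0,0,0)
Op 4: merge R0<->R2 -> R0=(0,0,0) R2=(0,0,0)
Op 5: inc R2 by 5 -> R2=(0,0,5) value=5
Op 6: inc R1 by 5 -> R1=(0,5,0) value=5
Op 7: merge R2<->R0 -> R2=(0,0,5) R0=(0,0,5)
Op 8: inc R1 by 1 -> R1=(0,6,0) value=6
Op 9: inc R2 by 4 -> R2=(0,0,9) value=9
Op 10: inc R2 by 1 -> R2=(0,0,10) value=10
Op 11: merge R1<->R2 -> R1=(0,6,10) R2=(0,6,10)
Op 12: inc R0 by 4 -> R0=(4,0,5) value=9

Answer: 0 6 10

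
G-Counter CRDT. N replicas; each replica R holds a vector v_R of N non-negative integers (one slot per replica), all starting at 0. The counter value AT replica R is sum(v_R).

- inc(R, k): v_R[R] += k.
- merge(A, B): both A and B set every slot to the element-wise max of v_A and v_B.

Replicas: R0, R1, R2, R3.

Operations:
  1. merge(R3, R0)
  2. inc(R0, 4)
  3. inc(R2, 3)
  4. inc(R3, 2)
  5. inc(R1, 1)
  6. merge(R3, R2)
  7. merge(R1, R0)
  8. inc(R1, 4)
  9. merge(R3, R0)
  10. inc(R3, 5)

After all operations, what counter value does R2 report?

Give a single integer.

Op 1: merge R3<->R0 -> R3=(0,0,0,0) R0=(0,0,0,0)
Op 2: inc R0 by 4 -> R0=(4,0,0,0) value=4
Op 3: inc R2 by 3 -> R2=(0,0,3,0) value=3
Op 4: inc R3 by 2 -> R3=(0,0,0,2) value=2
Op 5: inc R1 by 1 -> R1=(0,1,0,0) value=1
Op 6: merge R3<->R2 -> R3=(0,0,3,2) R2=(0,0,3,2)
Op 7: merge R1<->R0 -> R1=(4,1,0,0) R0=(4,1,0,0)
Op 8: inc R1 by 4 -> R1=(4,5,0,0) value=9
Op 9: merge R3<->R0 -> R3=(4,1,3,2) R0=(4,1,3,2)
Op 10: inc R3 by 5 -> R3=(4,1,3,7) value=15

Answer: 5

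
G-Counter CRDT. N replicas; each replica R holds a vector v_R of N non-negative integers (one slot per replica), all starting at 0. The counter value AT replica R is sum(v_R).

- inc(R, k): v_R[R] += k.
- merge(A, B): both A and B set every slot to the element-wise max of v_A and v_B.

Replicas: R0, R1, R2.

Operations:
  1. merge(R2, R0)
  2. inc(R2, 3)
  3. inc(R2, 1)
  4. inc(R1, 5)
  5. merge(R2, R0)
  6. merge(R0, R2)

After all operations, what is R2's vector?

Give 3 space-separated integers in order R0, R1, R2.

Op 1: merge R2<->R0 -> R2=(0,0,0) R0=(0,0,0)
Op 2: inc R2 by 3 -> R2=(0,0,3) value=3
Op 3: inc R2 by 1 -> R2=(0,0,4) value=4
Op 4: inc R1 by 5 -> R1=(0,5,0) value=5
Op 5: merge R2<->R0 -> R2=(0,0,4) R0=(0,0,4)
Op 6: merge R0<->R2 -> R0=(0,0,4) R2=(0,0,4)

Answer: 0 0 4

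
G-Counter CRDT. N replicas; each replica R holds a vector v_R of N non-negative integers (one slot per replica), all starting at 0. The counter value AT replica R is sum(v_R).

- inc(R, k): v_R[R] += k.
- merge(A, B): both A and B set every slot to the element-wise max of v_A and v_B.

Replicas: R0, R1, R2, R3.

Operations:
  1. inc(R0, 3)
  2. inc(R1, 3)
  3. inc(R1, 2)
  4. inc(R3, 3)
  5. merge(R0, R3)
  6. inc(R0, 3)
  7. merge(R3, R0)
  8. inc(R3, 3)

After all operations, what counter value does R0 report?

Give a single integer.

Op 1: inc R0 by 3 -> R0=(3,0,0,0) value=3
Op 2: inc R1 by 3 -> R1=(0,3,0,0) value=3
Op 3: inc R1 by 2 -> R1=(0,5,0,0) value=5
Op 4: inc R3 by 3 -> R3=(0,0,0,3) value=3
Op 5: merge R0<->R3 -> R0=(3,0,0,3) R3=(3,0,0,3)
Op 6: inc R0 by 3 -> R0=(6,0,0,3) value=9
Op 7: merge R3<->R0 -> R3=(6,0,0,3) R0=(6,0,0,3)
Op 8: inc R3 by 3 -> R3=(6,0,0,6) value=12

Answer: 9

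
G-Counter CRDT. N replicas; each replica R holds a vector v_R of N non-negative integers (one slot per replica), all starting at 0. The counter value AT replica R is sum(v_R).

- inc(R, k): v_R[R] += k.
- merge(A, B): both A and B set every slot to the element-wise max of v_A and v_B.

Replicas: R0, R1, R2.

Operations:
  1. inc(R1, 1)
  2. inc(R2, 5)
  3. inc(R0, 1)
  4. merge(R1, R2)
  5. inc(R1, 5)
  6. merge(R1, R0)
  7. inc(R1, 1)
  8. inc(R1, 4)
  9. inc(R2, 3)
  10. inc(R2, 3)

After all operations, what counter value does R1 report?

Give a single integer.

Answer: 17

Derivation:
Op 1: inc R1 by 1 -> R1=(0,1,0) value=1
Op 2: inc R2 by 5 -> R2=(0,0,5) value=5
Op 3: inc R0 by 1 -> R0=(1,0,0) value=1
Op 4: merge R1<->R2 -> R1=(0,1,5) R2=(0,1,5)
Op 5: inc R1 by 5 -> R1=(0,6,5) value=11
Op 6: merge R1<->R0 -> R1=(1,6,5) R0=(1,6,5)
Op 7: inc R1 by 1 -> R1=(1,7,5) value=13
Op 8: inc R1 by 4 -> R1=(1,11,5) value=17
Op 9: inc R2 by 3 -> R2=(0,1,8) value=9
Op 10: inc R2 by 3 -> R2=(0,1,11) value=12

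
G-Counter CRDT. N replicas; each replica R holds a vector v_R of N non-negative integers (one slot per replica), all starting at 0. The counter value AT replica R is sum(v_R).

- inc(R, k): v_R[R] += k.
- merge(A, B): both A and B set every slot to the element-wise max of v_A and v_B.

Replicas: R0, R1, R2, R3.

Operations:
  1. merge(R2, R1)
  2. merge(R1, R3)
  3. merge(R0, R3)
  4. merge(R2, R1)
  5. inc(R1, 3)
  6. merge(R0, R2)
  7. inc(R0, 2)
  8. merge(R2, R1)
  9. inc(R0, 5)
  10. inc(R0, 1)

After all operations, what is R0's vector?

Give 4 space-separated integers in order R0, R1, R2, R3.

Answer: 8 0 0 0

Derivation:
Op 1: merge R2<->R1 -> R2=(0,0,0,0) R1=(0,0,0,0)
Op 2: merge R1<->R3 -> R1=(0,0,0,0) R3=(0,0,0,0)
Op 3: merge R0<->R3 -> R0=(0,0,0,0) R3=(0,0,0,0)
Op 4: merge R2<->R1 -> R2=(0,0,0,0) R1=(0,0,0,0)
Op 5: inc R1 by 3 -> R1=(0,3,0,0) value=3
Op 6: merge R0<->R2 -> R0=(0,0,0,0) R2=(0,0,0,0)
Op 7: inc R0 by 2 -> R0=(2,0,0,0) value=2
Op 8: merge R2<->R1 -> R2=(0,3,0,0) R1=(0,3,0,0)
Op 9: inc R0 by 5 -> R0=(7,0,0,0) value=7
Op 10: inc R0 by 1 -> R0=(8,0,0,0) value=8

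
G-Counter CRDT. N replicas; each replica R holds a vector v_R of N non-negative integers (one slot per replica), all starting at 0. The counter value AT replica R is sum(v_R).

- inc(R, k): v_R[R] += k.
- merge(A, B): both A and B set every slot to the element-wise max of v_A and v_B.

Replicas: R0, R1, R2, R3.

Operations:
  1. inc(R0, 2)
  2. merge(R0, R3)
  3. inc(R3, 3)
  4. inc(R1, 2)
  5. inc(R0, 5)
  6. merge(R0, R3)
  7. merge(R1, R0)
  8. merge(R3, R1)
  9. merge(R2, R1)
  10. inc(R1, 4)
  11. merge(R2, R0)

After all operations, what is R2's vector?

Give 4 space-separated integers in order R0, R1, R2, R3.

Op 1: inc R0 by 2 -> R0=(2,0,0,0) value=2
Op 2: merge R0<->R3 -> R0=(2,0,0,0) R3=(2,0,0,0)
Op 3: inc R3 by 3 -> R3=(2,0,0,3) value=5
Op 4: inc R1 by 2 -> R1=(0,2,0,0) value=2
Op 5: inc R0 by 5 -> R0=(7,0,0,0) value=7
Op 6: merge R0<->R3 -> R0=(7,0,0,3) R3=(7,0,0,3)
Op 7: merge R1<->R0 -> R1=(7,2,0,3) R0=(7,2,0,3)
Op 8: merge R3<->R1 -> R3=(7,2,0,3) R1=(7,2,0,3)
Op 9: merge R2<->R1 -> R2=(7,2,0,3) R1=(7,2,0,3)
Op 10: inc R1 by 4 -> R1=(7,6,0,3) value=16
Op 11: merge R2<->R0 -> R2=(7,2,0,3) R0=(7,2,0,3)

Answer: 7 2 0 3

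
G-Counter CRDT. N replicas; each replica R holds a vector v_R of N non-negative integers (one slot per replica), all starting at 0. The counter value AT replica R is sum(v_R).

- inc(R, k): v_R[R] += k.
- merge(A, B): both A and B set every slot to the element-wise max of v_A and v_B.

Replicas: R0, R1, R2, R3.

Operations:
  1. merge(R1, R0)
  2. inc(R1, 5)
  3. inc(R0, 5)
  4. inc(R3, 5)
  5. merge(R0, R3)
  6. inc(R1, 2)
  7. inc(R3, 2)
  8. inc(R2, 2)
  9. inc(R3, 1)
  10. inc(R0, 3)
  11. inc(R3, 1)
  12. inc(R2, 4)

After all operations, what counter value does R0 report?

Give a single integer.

Op 1: merge R1<->R0 -> R1=(0,0,0,0) R0=(0,0,0,0)
Op 2: inc R1 by 5 -> R1=(0,5,0,0) value=5
Op 3: inc R0 by 5 -> R0=(5,0,0,0) value=5
Op 4: inc R3 by 5 -> R3=(0,0,0,5) value=5
Op 5: merge R0<->R3 -> R0=(5,0,0,5) R3=(5,0,0,5)
Op 6: inc R1 by 2 -> R1=(0,7,0,0) value=7
Op 7: inc R3 by 2 -> R3=(5,0,0,7) value=12
Op 8: inc R2 by 2 -> R2=(0,0,2,0) value=2
Op 9: inc R3 by 1 -> R3=(5,0,0,8) value=13
Op 10: inc R0 by 3 -> R0=(8,0,0,5) value=13
Op 11: inc R3 by 1 -> R3=(5,0,0,9) value=14
Op 12: inc R2 by 4 -> R2=(0,0,6,0) value=6

Answer: 13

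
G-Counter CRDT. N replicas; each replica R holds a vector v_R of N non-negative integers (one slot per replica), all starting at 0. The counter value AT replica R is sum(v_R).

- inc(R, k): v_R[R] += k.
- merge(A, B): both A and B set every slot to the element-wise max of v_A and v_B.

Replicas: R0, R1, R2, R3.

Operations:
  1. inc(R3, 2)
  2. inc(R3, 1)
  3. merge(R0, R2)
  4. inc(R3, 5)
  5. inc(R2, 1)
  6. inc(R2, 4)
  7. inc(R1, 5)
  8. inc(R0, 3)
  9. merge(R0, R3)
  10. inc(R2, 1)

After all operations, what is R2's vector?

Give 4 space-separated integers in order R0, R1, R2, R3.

Op 1: inc R3 by 2 -> R3=(0,0,0,2) value=2
Op 2: inc R3 by 1 -> R3=(0,0,0,3) value=3
Op 3: merge R0<->R2 -> R0=(0,0,0,0) R2=(0,0,0,0)
Op 4: inc R3 by 5 -> R3=(0,0,0,8) value=8
Op 5: inc R2 by 1 -> R2=(0,0,1,0) value=1
Op 6: inc R2 by 4 -> R2=(0,0,5,0) value=5
Op 7: inc R1 by 5 -> R1=(0,5,0,0) value=5
Op 8: inc R0 by 3 -> R0=(3,0,0,0) value=3
Op 9: merge R0<->R3 -> R0=(3,0,0,8) R3=(3,0,0,8)
Op 10: inc R2 by 1 -> R2=(0,0,6,0) value=6

Answer: 0 0 6 0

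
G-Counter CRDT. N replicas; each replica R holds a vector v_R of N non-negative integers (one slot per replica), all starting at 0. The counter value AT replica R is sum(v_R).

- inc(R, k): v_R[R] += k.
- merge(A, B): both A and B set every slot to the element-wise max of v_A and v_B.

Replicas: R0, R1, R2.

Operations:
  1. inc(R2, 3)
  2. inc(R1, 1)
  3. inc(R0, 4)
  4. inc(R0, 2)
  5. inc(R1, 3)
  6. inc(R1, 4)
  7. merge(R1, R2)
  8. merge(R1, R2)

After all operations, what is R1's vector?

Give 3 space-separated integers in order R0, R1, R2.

Op 1: inc R2 by 3 -> R2=(0,0,3) value=3
Op 2: inc R1 by 1 -> R1=(0,1,0) value=1
Op 3: inc R0 by 4 -> R0=(4,0,0) value=4
Op 4: inc R0 by 2 -> R0=(6,0,0) value=6
Op 5: inc R1 by 3 -> R1=(0,4,0) value=4
Op 6: inc R1 by 4 -> R1=(0,8,0) value=8
Op 7: merge R1<->R2 -> R1=(0,8,3) R2=(0,8,3)
Op 8: merge R1<->R2 -> R1=(0,8,3) R2=(0,8,3)

Answer: 0 8 3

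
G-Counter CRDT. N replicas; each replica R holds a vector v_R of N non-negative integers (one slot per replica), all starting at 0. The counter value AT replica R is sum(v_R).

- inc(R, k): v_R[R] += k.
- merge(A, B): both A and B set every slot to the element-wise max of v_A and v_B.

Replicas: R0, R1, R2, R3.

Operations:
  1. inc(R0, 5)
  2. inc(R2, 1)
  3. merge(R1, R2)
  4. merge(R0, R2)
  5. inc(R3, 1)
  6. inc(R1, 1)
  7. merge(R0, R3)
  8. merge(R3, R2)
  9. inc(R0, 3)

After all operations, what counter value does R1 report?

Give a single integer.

Op 1: inc R0 by 5 -> R0=(5,0,0,0) value=5
Op 2: inc R2 by 1 -> R2=(0,0,1,0) value=1
Op 3: merge R1<->R2 -> R1=(0,0,1,0) R2=(0,0,1,0)
Op 4: merge R0<->R2 -> R0=(5,0,1,0) R2=(5,0,1,0)
Op 5: inc R3 by 1 -> R3=(0,0,0,1) value=1
Op 6: inc R1 by 1 -> R1=(0,1,1,0) value=2
Op 7: merge R0<->R3 -> R0=(5,0,1,1) R3=(5,0,1,1)
Op 8: merge R3<->R2 -> R3=(5,0,1,1) R2=(5,0,1,1)
Op 9: inc R0 by 3 -> R0=(8,0,1,1) value=10

Answer: 2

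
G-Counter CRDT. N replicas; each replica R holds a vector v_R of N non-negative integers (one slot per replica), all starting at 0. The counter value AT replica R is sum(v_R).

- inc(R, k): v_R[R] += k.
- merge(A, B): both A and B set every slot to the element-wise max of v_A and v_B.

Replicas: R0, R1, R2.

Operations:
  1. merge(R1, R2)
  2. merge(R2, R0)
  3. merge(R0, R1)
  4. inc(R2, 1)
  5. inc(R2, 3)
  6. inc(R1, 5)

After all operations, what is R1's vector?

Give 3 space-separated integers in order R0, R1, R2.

Answer: 0 5 0

Derivation:
Op 1: merge R1<->R2 -> R1=(0,0,0) R2=(0,0,0)
Op 2: merge R2<->R0 -> R2=(0,0,0) R0=(0,0,0)
Op 3: merge R0<->R1 -> R0=(0,0,0) R1=(0,0,0)
Op 4: inc R2 by 1 -> R2=(0,0,1) value=1
Op 5: inc R2 by 3 -> R2=(0,0,4) value=4
Op 6: inc R1 by 5 -> R1=(0,5,0) value=5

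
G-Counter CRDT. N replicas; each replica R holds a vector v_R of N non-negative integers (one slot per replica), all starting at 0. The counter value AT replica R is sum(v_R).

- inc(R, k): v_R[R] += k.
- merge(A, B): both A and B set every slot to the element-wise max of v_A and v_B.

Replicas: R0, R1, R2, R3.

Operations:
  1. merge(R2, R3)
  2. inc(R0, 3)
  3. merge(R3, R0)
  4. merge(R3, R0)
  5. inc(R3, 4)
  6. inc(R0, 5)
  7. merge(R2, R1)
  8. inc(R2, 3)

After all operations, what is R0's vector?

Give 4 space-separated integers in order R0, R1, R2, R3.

Op 1: merge R2<->R3 -> R2=(0,0,0,0) R3=(0,0,0,0)
Op 2: inc R0 by 3 -> R0=(3,0,0,0) value=3
Op 3: merge R3<->R0 -> R3=(3,0,0,0) R0=(3,0,0,0)
Op 4: merge R3<->R0 -> R3=(3,0,0,0) R0=(3,0,0,0)
Op 5: inc R3 by 4 -> R3=(3,0,0,4) value=7
Op 6: inc R0 by 5 -> R0=(8,0,0,0) value=8
Op 7: merge R2<->R1 -> R2=(0,0,0,0) R1=(0,0,0,0)
Op 8: inc R2 by 3 -> R2=(0,0,3,0) value=3

Answer: 8 0 0 0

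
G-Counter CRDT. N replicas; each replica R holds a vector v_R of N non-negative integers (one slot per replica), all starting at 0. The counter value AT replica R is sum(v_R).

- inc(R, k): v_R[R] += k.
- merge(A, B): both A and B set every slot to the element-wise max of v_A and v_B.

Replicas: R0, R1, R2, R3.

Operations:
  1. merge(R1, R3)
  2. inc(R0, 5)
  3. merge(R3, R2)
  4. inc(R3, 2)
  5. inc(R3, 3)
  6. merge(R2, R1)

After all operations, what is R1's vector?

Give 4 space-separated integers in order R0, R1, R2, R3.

Answer: 0 0 0 0

Derivation:
Op 1: merge R1<->R3 -> R1=(0,0,0,0) R3=(0,0,0,0)
Op 2: inc R0 by 5 -> R0=(5,0,0,0) value=5
Op 3: merge R3<->R2 -> R3=(0,0,0,0) R2=(0,0,0,0)
Op 4: inc R3 by 2 -> R3=(0,0,0,2) value=2
Op 5: inc R3 by 3 -> R3=(0,0,0,5) value=5
Op 6: merge R2<->R1 -> R2=(0,0,0,0) R1=(0,0,0,0)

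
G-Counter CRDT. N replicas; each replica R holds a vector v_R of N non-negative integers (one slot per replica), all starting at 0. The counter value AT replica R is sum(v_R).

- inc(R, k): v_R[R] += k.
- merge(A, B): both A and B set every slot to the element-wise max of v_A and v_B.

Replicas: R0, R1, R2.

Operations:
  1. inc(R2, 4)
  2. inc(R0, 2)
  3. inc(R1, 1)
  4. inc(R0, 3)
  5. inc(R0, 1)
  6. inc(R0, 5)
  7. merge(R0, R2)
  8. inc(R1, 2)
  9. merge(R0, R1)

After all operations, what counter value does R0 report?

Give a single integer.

Op 1: inc R2 by 4 -> R2=(0,0,4) value=4
Op 2: inc R0 by 2 -> R0=(2,0,0) value=2
Op 3: inc R1 by 1 -> R1=(0,1,0) value=1
Op 4: inc R0 by 3 -> R0=(5,0,0) value=5
Op 5: inc R0 by 1 -> R0=(6,0,0) value=6
Op 6: inc R0 by 5 -> R0=(11,0,0) value=11
Op 7: merge R0<->R2 -> R0=(11,0,4) R2=(11,0,4)
Op 8: inc R1 by 2 -> R1=(0,3,0) value=3
Op 9: merge R0<->R1 -> R0=(11,3,4) R1=(11,3,4)

Answer: 18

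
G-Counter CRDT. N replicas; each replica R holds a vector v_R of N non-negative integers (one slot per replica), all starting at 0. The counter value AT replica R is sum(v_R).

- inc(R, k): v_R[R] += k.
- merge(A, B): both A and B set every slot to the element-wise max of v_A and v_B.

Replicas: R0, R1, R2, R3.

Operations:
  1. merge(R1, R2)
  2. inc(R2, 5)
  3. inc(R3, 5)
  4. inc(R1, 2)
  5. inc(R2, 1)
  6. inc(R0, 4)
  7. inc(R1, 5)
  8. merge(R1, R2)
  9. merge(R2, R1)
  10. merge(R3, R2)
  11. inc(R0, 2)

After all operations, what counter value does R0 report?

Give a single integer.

Answer: 6

Derivation:
Op 1: merge R1<->R2 -> R1=(0,0,0,0) R2=(0,0,0,0)
Op 2: inc R2 by 5 -> R2=(0,0,5,0) value=5
Op 3: inc R3 by 5 -> R3=(0,0,0,5) value=5
Op 4: inc R1 by 2 -> R1=(0,2,0,0) value=2
Op 5: inc R2 by 1 -> R2=(0,0,6,0) value=6
Op 6: inc R0 by 4 -> R0=(4,0,0,0) value=4
Op 7: inc R1 by 5 -> R1=(0,7,0,0) value=7
Op 8: merge R1<->R2 -> R1=(0,7,6,0) R2=(0,7,6,0)
Op 9: merge R2<->R1 -> R2=(0,7,6,0) R1=(0,7,6,0)
Op 10: merge R3<->R2 -> R3=(0,7,6,5) R2=(0,7,6,5)
Op 11: inc R0 by 2 -> R0=(6,0,0,0) value=6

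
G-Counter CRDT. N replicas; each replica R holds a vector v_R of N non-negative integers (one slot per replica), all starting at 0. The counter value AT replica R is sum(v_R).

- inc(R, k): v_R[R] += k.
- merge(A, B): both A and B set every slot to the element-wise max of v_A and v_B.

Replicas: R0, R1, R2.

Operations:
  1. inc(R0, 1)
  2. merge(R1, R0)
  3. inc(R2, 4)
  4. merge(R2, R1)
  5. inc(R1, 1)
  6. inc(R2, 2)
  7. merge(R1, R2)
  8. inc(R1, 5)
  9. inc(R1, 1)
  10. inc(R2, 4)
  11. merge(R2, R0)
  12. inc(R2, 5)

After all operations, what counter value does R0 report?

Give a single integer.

Op 1: inc R0 by 1 -> R0=(1,0,0) value=1
Op 2: merge R1<->R0 -> R1=(1,0,0) R0=(1,0,0)
Op 3: inc R2 by 4 -> R2=(0,0,4) value=4
Op 4: merge R2<->R1 -> R2=(1,0,4) R1=(1,0,4)
Op 5: inc R1 by 1 -> R1=(1,1,4) value=6
Op 6: inc R2 by 2 -> R2=(1,0,6) value=7
Op 7: merge R1<->R2 -> R1=(1,1,6) R2=(1,1,6)
Op 8: inc R1 by 5 -> R1=(1,6,6) value=13
Op 9: inc R1 by 1 -> R1=(1,7,6) value=14
Op 10: inc R2 by 4 -> R2=(1,1,10) value=12
Op 11: merge R2<->R0 -> R2=(1,1,10) R0=(1,1,10)
Op 12: inc R2 by 5 -> R2=(1,1,15) value=17

Answer: 12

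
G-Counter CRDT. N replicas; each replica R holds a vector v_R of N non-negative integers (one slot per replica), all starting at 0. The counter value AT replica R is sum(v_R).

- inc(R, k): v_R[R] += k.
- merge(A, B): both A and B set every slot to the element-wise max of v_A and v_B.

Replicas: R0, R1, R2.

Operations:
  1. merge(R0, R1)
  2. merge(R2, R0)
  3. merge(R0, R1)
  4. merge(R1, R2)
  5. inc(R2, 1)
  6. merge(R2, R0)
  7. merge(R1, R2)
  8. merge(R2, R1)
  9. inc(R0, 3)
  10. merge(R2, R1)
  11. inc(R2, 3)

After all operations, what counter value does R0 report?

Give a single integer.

Answer: 4

Derivation:
Op 1: merge R0<->R1 -> R0=(0,0,0) R1=(0,0,0)
Op 2: merge R2<->R0 -> R2=(0,0,0) R0=(0,0,0)
Op 3: merge R0<->R1 -> R0=(0,0,0) R1=(0,0,0)
Op 4: merge R1<->R2 -> R1=(0,0,0) R2=(0,0,0)
Op 5: inc R2 by 1 -> R2=(0,0,1) value=1
Op 6: merge R2<->R0 -> R2=(0,0,1) R0=(0,0,1)
Op 7: merge R1<->R2 -> R1=(0,0,1) R2=(0,0,1)
Op 8: merge R2<->R1 -> R2=(0,0,1) R1=(0,0,1)
Op 9: inc R0 by 3 -> R0=(3,0,1) value=4
Op 10: merge R2<->R1 -> R2=(0,0,1) R1=(0,0,1)
Op 11: inc R2 by 3 -> R2=(0,0,4) value=4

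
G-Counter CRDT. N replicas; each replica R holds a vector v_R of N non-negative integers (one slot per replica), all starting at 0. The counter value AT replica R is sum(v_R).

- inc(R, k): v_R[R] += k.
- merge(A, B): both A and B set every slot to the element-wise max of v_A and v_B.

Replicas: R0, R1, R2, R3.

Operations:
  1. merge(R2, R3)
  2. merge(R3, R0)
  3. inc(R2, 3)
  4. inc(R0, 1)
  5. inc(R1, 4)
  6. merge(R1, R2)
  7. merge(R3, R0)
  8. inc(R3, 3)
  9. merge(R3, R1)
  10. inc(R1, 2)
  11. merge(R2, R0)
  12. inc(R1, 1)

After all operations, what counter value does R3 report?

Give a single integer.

Answer: 11

Derivation:
Op 1: merge R2<->R3 -> R2=(0,0,0,0) R3=(0,0,0,0)
Op 2: merge R3<->R0 -> R3=(0,0,0,0) R0=(0,0,0,0)
Op 3: inc R2 by 3 -> R2=(0,0,3,0) value=3
Op 4: inc R0 by 1 -> R0=(1,0,0,0) value=1
Op 5: inc R1 by 4 -> R1=(0,4,0,0) value=4
Op 6: merge R1<->R2 -> R1=(0,4,3,0) R2=(0,4,3,0)
Op 7: merge R3<->R0 -> R3=(1,0,0,0) R0=(1,0,0,0)
Op 8: inc R3 by 3 -> R3=(1,0,0,3) value=4
Op 9: merge R3<->R1 -> R3=(1,4,3,3) R1=(1,4,3,3)
Op 10: inc R1 by 2 -> R1=(1,6,3,3) value=13
Op 11: merge R2<->R0 -> R2=(1,4,3,0) R0=(1,4,3,0)
Op 12: inc R1 by 1 -> R1=(1,7,3,3) value=14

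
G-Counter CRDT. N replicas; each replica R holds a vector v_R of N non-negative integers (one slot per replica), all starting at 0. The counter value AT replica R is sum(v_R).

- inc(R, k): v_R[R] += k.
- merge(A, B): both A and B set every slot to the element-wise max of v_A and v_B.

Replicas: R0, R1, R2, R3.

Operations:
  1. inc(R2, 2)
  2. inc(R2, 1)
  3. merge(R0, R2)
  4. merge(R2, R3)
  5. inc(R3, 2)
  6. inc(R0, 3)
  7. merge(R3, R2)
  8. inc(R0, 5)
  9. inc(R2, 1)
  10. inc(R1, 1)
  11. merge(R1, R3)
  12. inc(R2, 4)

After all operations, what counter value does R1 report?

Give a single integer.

Op 1: inc R2 by 2 -> R2=(0,0,2,0) value=2
Op 2: inc R2 by 1 -> R2=(0,0,3,0) value=3
Op 3: merge R0<->R2 -> R0=(0,0,3,0) R2=(0,0,3,0)
Op 4: merge R2<->R3 -> R2=(0,0,3,0) R3=(0,0,3,0)
Op 5: inc R3 by 2 -> R3=(0,0,3,2) value=5
Op 6: inc R0 by 3 -> R0=(3,0,3,0) value=6
Op 7: merge R3<->R2 -> R3=(0,0,3,2) R2=(0,0,3,2)
Op 8: inc R0 by 5 -> R0=(8,0,3,0) value=11
Op 9: inc R2 by 1 -> R2=(0,0,4,2) value=6
Op 10: inc R1 by 1 -> R1=(0,1,0,0) value=1
Op 11: merge R1<->R3 -> R1=(0,1,3,2) R3=(0,1,3,2)
Op 12: inc R2 by 4 -> R2=(0,0,8,2) value=10

Answer: 6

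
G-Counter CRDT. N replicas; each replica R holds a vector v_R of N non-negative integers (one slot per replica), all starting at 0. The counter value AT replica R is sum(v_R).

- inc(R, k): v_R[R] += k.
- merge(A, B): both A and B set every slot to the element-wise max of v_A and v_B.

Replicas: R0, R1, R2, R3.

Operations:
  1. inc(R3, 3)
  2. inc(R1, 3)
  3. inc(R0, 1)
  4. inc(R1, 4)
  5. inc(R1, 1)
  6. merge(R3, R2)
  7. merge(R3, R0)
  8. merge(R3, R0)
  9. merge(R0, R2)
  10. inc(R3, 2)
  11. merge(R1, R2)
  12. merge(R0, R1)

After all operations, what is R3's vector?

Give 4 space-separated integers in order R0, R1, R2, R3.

Answer: 1 0 0 5

Derivation:
Op 1: inc R3 by 3 -> R3=(0,0,0,3) value=3
Op 2: inc R1 by 3 -> R1=(0,3,0,0) value=3
Op 3: inc R0 by 1 -> R0=(1,0,0,0) value=1
Op 4: inc R1 by 4 -> R1=(0,7,0,0) value=7
Op 5: inc R1 by 1 -> R1=(0,8,0,0) value=8
Op 6: merge R3<->R2 -> R3=(0,0,0,3) R2=(0,0,0,3)
Op 7: merge R3<->R0 -> R3=(1,0,0,3) R0=(1,0,0,3)
Op 8: merge R3<->R0 -> R3=(1,0,0,3) R0=(1,0,0,3)
Op 9: merge R0<->R2 -> R0=(1,0,0,3) R2=(1,0,0,3)
Op 10: inc R3 by 2 -> R3=(1,0,0,5) value=6
Op 11: merge R1<->R2 -> R1=(1,8,0,3) R2=(1,8,0,3)
Op 12: merge R0<->R1 -> R0=(1,8,0,3) R1=(1,8,0,3)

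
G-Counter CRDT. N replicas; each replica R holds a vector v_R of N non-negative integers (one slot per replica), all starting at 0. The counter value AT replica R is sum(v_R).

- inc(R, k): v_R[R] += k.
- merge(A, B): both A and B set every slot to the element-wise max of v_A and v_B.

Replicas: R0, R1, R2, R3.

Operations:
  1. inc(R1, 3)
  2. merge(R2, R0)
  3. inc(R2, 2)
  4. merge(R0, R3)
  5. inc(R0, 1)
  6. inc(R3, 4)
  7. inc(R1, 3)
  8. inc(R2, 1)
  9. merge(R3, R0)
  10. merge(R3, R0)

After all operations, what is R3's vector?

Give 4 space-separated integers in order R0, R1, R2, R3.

Answer: 1 0 0 4

Derivation:
Op 1: inc R1 by 3 -> R1=(0,3,0,0) value=3
Op 2: merge R2<->R0 -> R2=(0,0,0,0) R0=(0,0,0,0)
Op 3: inc R2 by 2 -> R2=(0,0,2,0) value=2
Op 4: merge R0<->R3 -> R0=(0,0,0,0) R3=(0,0,0,0)
Op 5: inc R0 by 1 -> R0=(1,0,0,0) value=1
Op 6: inc R3 by 4 -> R3=(0,0,0,4) value=4
Op 7: inc R1 by 3 -> R1=(0,6,0,0) value=6
Op 8: inc R2 by 1 -> R2=(0,0,3,0) value=3
Op 9: merge R3<->R0 -> R3=(1,0,0,4) R0=(1,0,0,4)
Op 10: merge R3<->R0 -> R3=(1,0,0,4) R0=(1,0,0,4)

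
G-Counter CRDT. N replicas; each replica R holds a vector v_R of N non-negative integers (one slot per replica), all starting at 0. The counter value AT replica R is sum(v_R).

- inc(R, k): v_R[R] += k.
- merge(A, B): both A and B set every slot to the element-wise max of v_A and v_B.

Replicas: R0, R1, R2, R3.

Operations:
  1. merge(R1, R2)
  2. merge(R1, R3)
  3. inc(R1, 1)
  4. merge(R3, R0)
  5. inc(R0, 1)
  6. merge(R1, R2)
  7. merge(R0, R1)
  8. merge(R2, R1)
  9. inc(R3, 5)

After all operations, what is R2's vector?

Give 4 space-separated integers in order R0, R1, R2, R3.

Op 1: merge R1<->R2 -> R1=(0,0,0,0) R2=(0,0,0,0)
Op 2: merge R1<->R3 -> R1=(0,0,0,0) R3=(0,0,0,0)
Op 3: inc R1 by 1 -> R1=(0,1,0,0) value=1
Op 4: merge R3<->R0 -> R3=(0,0,0,0) R0=(0,0,0,0)
Op 5: inc R0 by 1 -> R0=(1,0,0,0) value=1
Op 6: merge R1<->R2 -> R1=(0,1,0,0) R2=(0,1,0,0)
Op 7: merge R0<->R1 -> R0=(1,1,0,0) R1=(1,1,0,0)
Op 8: merge R2<->R1 -> R2=(1,1,0,0) R1=(1,1,0,0)
Op 9: inc R3 by 5 -> R3=(0,0,0,5) value=5

Answer: 1 1 0 0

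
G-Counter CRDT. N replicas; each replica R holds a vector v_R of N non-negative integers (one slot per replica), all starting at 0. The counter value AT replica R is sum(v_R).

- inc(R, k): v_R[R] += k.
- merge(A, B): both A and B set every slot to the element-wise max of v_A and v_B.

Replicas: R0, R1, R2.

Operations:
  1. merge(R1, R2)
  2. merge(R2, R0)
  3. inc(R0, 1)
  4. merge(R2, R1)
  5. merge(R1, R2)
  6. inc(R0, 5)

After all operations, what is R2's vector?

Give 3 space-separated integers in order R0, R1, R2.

Answer: 0 0 0

Derivation:
Op 1: merge R1<->R2 -> R1=(0,0,0) R2=(0,0,0)
Op 2: merge R2<->R0 -> R2=(0,0,0) R0=(0,0,0)
Op 3: inc R0 by 1 -> R0=(1,0,0) value=1
Op 4: merge R2<->R1 -> R2=(0,0,0) R1=(0,0,0)
Op 5: merge R1<->R2 -> R1=(0,0,0) R2=(0,0,0)
Op 6: inc R0 by 5 -> R0=(6,0,0) value=6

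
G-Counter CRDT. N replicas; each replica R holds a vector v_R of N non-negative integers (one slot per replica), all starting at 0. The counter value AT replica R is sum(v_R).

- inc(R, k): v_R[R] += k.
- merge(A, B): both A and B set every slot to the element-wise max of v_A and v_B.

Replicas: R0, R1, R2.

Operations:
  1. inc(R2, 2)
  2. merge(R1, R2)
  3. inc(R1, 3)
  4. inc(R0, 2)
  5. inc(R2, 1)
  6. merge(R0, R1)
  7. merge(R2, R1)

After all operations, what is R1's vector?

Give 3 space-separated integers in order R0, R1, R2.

Op 1: inc R2 by 2 -> R2=(0,0,2) value=2
Op 2: merge R1<->R2 -> R1=(0,0,2) R2=(0,0,2)
Op 3: inc R1 by 3 -> R1=(0,3,2) value=5
Op 4: inc R0 by 2 -> R0=(2,0,0) value=2
Op 5: inc R2 by 1 -> R2=(0,0,3) value=3
Op 6: merge R0<->R1 -> R0=(2,3,2) R1=(2,3,2)
Op 7: merge R2<->R1 -> R2=(2,3,3) R1=(2,3,3)

Answer: 2 3 3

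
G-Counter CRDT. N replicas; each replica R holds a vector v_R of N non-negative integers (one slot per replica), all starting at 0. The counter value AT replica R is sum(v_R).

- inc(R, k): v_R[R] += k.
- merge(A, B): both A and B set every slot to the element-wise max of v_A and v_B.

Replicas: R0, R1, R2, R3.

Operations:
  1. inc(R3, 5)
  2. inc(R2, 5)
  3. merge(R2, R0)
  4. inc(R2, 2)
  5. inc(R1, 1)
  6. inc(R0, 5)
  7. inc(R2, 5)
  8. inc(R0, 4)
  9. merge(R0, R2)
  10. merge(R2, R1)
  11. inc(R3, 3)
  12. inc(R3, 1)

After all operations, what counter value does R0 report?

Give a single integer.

Op 1: inc R3 by 5 -> R3=(0,0,0,5) value=5
Op 2: inc R2 by 5 -> R2=(0,0,5,0) value=5
Op 3: merge R2<->R0 -> R2=(0,0,5,0) R0=(0,0,5,0)
Op 4: inc R2 by 2 -> R2=(0,0,7,0) value=7
Op 5: inc R1 by 1 -> R1=(0,1,0,0) value=1
Op 6: inc R0 by 5 -> R0=(5,0,5,0) value=10
Op 7: inc R2 by 5 -> R2=(0,0,12,0) value=12
Op 8: inc R0 by 4 -> R0=(9,0,5,0) value=14
Op 9: merge R0<->R2 -> R0=(9,0,12,0) R2=(9,0,12,0)
Op 10: merge R2<->R1 -> R2=(9,1,12,0) R1=(9,1,12,0)
Op 11: inc R3 by 3 -> R3=(0,0,0,8) value=8
Op 12: inc R3 by 1 -> R3=(0,0,0,9) value=9

Answer: 21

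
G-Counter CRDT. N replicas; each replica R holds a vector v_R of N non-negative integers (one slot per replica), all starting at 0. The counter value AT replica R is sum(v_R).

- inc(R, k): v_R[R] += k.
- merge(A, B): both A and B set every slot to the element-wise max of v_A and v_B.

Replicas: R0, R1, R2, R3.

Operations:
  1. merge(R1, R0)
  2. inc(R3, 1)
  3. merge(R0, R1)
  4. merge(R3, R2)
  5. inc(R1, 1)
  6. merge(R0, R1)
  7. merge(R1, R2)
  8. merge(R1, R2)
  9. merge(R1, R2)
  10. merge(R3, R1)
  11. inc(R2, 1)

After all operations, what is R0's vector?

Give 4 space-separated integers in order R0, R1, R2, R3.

Answer: 0 1 0 0

Derivation:
Op 1: merge R1<->R0 -> R1=(0,0,0,0) R0=(0,0,0,0)
Op 2: inc R3 by 1 -> R3=(0,0,0,1) value=1
Op 3: merge R0<->R1 -> R0=(0,0,0,0) R1=(0,0,0,0)
Op 4: merge R3<->R2 -> R3=(0,0,0,1) R2=(0,0,0,1)
Op 5: inc R1 by 1 -> R1=(0,1,0,0) value=1
Op 6: merge R0<->R1 -> R0=(0,1,0,0) R1=(0,1,0,0)
Op 7: merge R1<->R2 -> R1=(0,1,0,1) R2=(0,1,0,1)
Op 8: merge R1<->R2 -> R1=(0,1,0,1) R2=(0,1,0,1)
Op 9: merge R1<->R2 -> R1=(0,1,0,1) R2=(0,1,0,1)
Op 10: merge R3<->R1 -> R3=(0,1,0,1) R1=(0,1,0,1)
Op 11: inc R2 by 1 -> R2=(0,1,1,1) value=3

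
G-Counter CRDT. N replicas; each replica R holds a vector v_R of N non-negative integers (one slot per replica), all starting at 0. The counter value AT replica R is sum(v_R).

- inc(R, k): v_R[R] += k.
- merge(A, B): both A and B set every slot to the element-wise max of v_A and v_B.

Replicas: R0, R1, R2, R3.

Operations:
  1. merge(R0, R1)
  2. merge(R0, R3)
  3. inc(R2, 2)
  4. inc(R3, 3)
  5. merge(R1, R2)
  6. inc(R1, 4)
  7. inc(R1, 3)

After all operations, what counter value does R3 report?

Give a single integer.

Answer: 3

Derivation:
Op 1: merge R0<->R1 -> R0=(0,0,0,0) R1=(0,0,0,0)
Op 2: merge R0<->R3 -> R0=(0,0,0,0) R3=(0,0,0,0)
Op 3: inc R2 by 2 -> R2=(0,0,2,0) value=2
Op 4: inc R3 by 3 -> R3=(0,0,0,3) value=3
Op 5: merge R1<->R2 -> R1=(0,0,2,0) R2=(0,0,2,0)
Op 6: inc R1 by 4 -> R1=(0,4,2,0) value=6
Op 7: inc R1 by 3 -> R1=(0,7,2,0) value=9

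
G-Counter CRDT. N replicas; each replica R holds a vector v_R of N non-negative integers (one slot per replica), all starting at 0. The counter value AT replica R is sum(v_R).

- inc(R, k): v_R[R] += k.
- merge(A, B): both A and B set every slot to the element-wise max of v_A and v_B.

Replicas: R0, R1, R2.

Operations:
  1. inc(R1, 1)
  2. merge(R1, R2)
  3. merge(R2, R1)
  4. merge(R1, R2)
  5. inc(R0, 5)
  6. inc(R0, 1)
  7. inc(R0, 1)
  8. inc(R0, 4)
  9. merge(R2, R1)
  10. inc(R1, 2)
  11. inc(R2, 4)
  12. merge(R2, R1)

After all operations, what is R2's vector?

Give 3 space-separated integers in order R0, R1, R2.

Op 1: inc R1 by 1 -> R1=(0,1,0) value=1
Op 2: merge R1<->R2 -> R1=(0,1,0) R2=(0,1,0)
Op 3: merge R2<->R1 -> R2=(0,1,0) R1=(0,1,0)
Op 4: merge R1<->R2 -> R1=(0,1,0) R2=(0,1,0)
Op 5: inc R0 by 5 -> R0=(5,0,0) value=5
Op 6: inc R0 by 1 -> R0=(6,0,0) value=6
Op 7: inc R0 by 1 -> R0=(7,0,0) value=7
Op 8: inc R0 by 4 -> R0=(11,0,0) value=11
Op 9: merge R2<->R1 -> R2=(0,1,0) R1=(0,1,0)
Op 10: inc R1 by 2 -> R1=(0,3,0) value=3
Op 11: inc R2 by 4 -> R2=(0,1,4) value=5
Op 12: merge R2<->R1 -> R2=(0,3,4) R1=(0,3,4)

Answer: 0 3 4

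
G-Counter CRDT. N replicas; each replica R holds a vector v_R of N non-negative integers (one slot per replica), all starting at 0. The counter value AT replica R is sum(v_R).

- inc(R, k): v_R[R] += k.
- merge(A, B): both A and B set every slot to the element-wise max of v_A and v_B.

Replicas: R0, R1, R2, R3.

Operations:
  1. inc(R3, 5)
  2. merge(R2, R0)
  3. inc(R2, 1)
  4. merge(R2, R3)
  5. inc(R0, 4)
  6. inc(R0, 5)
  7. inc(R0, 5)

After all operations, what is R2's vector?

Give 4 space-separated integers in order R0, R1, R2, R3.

Answer: 0 0 1 5

Derivation:
Op 1: inc R3 by 5 -> R3=(0,0,0,5) value=5
Op 2: merge R2<->R0 -> R2=(0,0,0,0) R0=(0,0,0,0)
Op 3: inc R2 by 1 -> R2=(0,0,1,0) value=1
Op 4: merge R2<->R3 -> R2=(0,0,1,5) R3=(0,0,1,5)
Op 5: inc R0 by 4 -> R0=(4,0,0,0) value=4
Op 6: inc R0 by 5 -> R0=(9,0,0,0) value=9
Op 7: inc R0 by 5 -> R0=(14,0,0,0) value=14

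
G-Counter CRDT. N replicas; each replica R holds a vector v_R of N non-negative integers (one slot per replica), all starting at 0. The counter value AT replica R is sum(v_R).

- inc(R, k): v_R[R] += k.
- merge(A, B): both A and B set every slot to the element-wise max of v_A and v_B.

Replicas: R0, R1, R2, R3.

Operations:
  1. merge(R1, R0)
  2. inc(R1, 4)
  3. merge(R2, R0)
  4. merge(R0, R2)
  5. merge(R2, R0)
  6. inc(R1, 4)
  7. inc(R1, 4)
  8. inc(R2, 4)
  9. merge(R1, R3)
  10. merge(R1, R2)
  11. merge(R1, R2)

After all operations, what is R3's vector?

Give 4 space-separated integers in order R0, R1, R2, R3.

Answer: 0 12 0 0

Derivation:
Op 1: merge R1<->R0 -> R1=(0,0,0,0) R0=(0,0,0,0)
Op 2: inc R1 by 4 -> R1=(0,4,0,0) value=4
Op 3: merge R2<->R0 -> R2=(0,0,0,0) R0=(0,0,0,0)
Op 4: merge R0<->R2 -> R0=(0,0,0,0) R2=(0,0,0,0)
Op 5: merge R2<->R0 -> R2=(0,0,0,0) R0=(0,0,0,0)
Op 6: inc R1 by 4 -> R1=(0,8,0,0) value=8
Op 7: inc R1 by 4 -> R1=(0,12,0,0) value=12
Op 8: inc R2 by 4 -> R2=(0,0,4,0) value=4
Op 9: merge R1<->R3 -> R1=(0,12,0,0) R3=(0,12,0,0)
Op 10: merge R1<->R2 -> R1=(0,12,4,0) R2=(0,12,4,0)
Op 11: merge R1<->R2 -> R1=(0,12,4,0) R2=(0,12,4,0)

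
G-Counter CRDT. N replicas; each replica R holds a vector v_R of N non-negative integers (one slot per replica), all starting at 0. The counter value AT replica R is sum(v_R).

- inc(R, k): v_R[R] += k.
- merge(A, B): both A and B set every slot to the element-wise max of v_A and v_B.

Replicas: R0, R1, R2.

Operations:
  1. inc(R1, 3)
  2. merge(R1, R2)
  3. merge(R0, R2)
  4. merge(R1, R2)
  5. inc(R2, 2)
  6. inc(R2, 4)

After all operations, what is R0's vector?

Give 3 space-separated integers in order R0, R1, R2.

Answer: 0 3 0

Derivation:
Op 1: inc R1 by 3 -> R1=(0,3,0) value=3
Op 2: merge R1<->R2 -> R1=(0,3,0) R2=(0,3,0)
Op 3: merge R0<->R2 -> R0=(0,3,0) R2=(0,3,0)
Op 4: merge R1<->R2 -> R1=(0,3,0) R2=(0,3,0)
Op 5: inc R2 by 2 -> R2=(0,3,2) value=5
Op 6: inc R2 by 4 -> R2=(0,3,6) value=9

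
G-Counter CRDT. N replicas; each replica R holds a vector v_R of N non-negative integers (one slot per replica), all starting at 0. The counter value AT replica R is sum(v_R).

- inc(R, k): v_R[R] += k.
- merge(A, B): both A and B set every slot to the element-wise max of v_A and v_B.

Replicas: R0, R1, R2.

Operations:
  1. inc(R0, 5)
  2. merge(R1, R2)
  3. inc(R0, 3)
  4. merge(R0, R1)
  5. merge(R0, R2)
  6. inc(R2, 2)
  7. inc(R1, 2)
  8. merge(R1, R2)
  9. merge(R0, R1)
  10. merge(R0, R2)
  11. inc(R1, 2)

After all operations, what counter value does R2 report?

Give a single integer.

Answer: 12

Derivation:
Op 1: inc R0 by 5 -> R0=(5,0,0) value=5
Op 2: merge R1<->R2 -> R1=(0,0,0) R2=(0,0,0)
Op 3: inc R0 by 3 -> R0=(8,0,0) value=8
Op 4: merge R0<->R1 -> R0=(8,0,0) R1=(8,0,0)
Op 5: merge R0<->R2 -> R0=(8,0,0) R2=(8,0,0)
Op 6: inc R2 by 2 -> R2=(8,0,2) value=10
Op 7: inc R1 by 2 -> R1=(8,2,0) value=10
Op 8: merge R1<->R2 -> R1=(8,2,2) R2=(8,2,2)
Op 9: merge R0<->R1 -> R0=(8,2,2) R1=(8,2,2)
Op 10: merge R0<->R2 -> R0=(8,2,2) R2=(8,2,2)
Op 11: inc R1 by 2 -> R1=(8,4,2) value=14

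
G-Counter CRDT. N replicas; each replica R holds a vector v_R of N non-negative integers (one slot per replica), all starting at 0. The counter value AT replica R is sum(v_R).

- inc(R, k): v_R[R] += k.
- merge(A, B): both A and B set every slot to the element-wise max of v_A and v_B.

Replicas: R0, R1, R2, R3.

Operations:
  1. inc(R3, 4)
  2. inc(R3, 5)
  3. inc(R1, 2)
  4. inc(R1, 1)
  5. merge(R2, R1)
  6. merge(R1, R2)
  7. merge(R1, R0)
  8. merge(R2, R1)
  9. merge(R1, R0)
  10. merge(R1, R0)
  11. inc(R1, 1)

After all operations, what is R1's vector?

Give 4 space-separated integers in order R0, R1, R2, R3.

Op 1: inc R3 by 4 -> R3=(0,0,0,4) value=4
Op 2: inc R3 by 5 -> R3=(0,0,0,9) value=9
Op 3: inc R1 by 2 -> R1=(0,2,0,0) value=2
Op 4: inc R1 by 1 -> R1=(0,3,0,0) value=3
Op 5: merge R2<->R1 -> R2=(0,3,0,0) R1=(0,3,0,0)
Op 6: merge R1<->R2 -> R1=(0,3,0,0) R2=(0,3,0,0)
Op 7: merge R1<->R0 -> R1=(0,3,0,0) R0=(0,3,0,0)
Op 8: merge R2<->R1 -> R2=(0,3,0,0) R1=(0,3,0,0)
Op 9: merge R1<->R0 -> R1=(0,3,0,0) R0=(0,3,0,0)
Op 10: merge R1<->R0 -> R1=(0,3,0,0) R0=(0,3,0,0)
Op 11: inc R1 by 1 -> R1=(0,4,0,0) value=4

Answer: 0 4 0 0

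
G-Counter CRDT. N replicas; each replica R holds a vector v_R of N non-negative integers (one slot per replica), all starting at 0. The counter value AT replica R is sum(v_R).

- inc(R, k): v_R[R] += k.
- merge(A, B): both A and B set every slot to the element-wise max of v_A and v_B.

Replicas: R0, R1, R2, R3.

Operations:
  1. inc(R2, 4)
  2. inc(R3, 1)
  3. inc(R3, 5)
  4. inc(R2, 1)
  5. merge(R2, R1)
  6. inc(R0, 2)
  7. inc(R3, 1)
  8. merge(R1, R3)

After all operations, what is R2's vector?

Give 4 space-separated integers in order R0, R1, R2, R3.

Op 1: inc R2 by 4 -> R2=(0,0,4,0) value=4
Op 2: inc R3 by 1 -> R3=(0,0,0,1) value=1
Op 3: inc R3 by 5 -> R3=(0,0,0,6) value=6
Op 4: inc R2 by 1 -> R2=(0,0,5,0) value=5
Op 5: merge R2<->R1 -> R2=(0,0,5,0) R1=(0,0,5,0)
Op 6: inc R0 by 2 -> R0=(2,0,0,0) value=2
Op 7: inc R3 by 1 -> R3=(0,0,0,7) value=7
Op 8: merge R1<->R3 -> R1=(0,0,5,7) R3=(0,0,5,7)

Answer: 0 0 5 0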